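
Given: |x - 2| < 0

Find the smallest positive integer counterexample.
Testing positive integers:
x = 1: LHS = |1 - 2| = |-1| = 1; 1 < 0 — FAILS  ← smallest positive counterexample

Answer: x = 1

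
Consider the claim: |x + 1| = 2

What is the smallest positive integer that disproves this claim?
Testing positive integers:
x = 1: LHS = |1 + 1| = |2| = 2; 2 = 2 — holds
x = 2: LHS = |2 + 1| = |3| = 3; 3 = 2 — FAILS  ← smallest positive counterexample

Answer: x = 2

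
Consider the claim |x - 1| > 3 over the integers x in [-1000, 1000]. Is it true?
The claim fails at x = 0:
x = 0: LHS = |0 - 1| = |-1| = 1; 1 > 3 — FAILS

Because a single integer refutes it, the statement is false.

Answer: False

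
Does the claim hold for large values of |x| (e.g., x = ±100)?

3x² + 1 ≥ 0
x = 100: LHS = 3·100² + 1 = 30001; 30001 ≥ 0 — holds
x = -100: LHS = 3·(-100)² + 1 = 30001; 30001 ≥ 0 — holds

Answer: Yes, holds for both x = 100 and x = -100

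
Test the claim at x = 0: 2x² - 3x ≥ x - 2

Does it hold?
x = 0: LHS = 2·0² - 3·0 = 0, RHS = 0 - 2 = -2; 0 ≥ -2 — holds

The relation is satisfied at x = 0.

Answer: Yes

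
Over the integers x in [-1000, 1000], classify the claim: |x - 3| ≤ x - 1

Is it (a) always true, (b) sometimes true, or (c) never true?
Holds at x = 2: LHS = |2 - 3| = |-1| = 1, RHS = 2 - 1 = 1; 1 ≤ 1 — holds
Fails at x = 0: LHS = |0 - 3| = |-3| = 3, RHS = 0 - 1 = -1; 3 ≤ -1 — FAILS
It is satisfied by some integers in the range but not all.

Answer: Sometimes true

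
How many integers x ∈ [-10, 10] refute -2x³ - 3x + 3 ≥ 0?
Counterexamples in [-10, 10]: {1, 2, 3, 4, 5, 6, 7, 8, 9, 10}.

Counting them gives 10 values.

Answer: 10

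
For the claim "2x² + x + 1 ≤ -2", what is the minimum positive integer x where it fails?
Testing positive integers:
x = 1: LHS = 2·1² + 1 + 1 = 4; 4 ≤ -2 — FAILS  ← smallest positive counterexample

Answer: x = 1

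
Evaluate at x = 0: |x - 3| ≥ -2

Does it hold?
x = 0: LHS = |0 - 3| = |-3| = 3; 3 ≥ -2 — holds

The relation is satisfied at x = 0.

Answer: Yes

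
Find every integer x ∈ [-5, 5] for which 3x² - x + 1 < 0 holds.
Over all integers in [-5, 5], LHS − RHS is smallest at x = 0, where it equals 1:
x = 0: LHS = 3·0² - 0 + 1 = 1; 1 < 0 — FAILS
At the ends of the range:
x = -5: LHS = 3·(-5)² - (-5) + 1 = 81; 81 < 0 — FAILS
x = 5: LHS = 3·5² - 5 + 1 = 71; 71 < 0 — FAILS
Hence LHS − RHS is never negative, i.e. LHS ≥ RHS throughout, so the claimed relation (<) fails for every integer in [-5, 5].

Answer: None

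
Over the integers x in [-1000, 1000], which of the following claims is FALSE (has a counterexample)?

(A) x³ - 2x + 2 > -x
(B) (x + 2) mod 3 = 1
(A) x = -2: LHS = (-2)³ - 2·(-2) + 2 = -2, RHS = -(-2) = 2; -2 > 2 — FAILS
(B) x = 0: LHS = (0 + 2) mod 3 = 2 mod 3 = 2; 2 = 1 — FAILS

Answer: Both A and B are false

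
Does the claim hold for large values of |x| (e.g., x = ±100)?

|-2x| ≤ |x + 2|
x = 100: LHS = |-2·100| = |-200| = 200, RHS = |100 + 2| = |102| = 102; 200 ≤ 102 — FAILS
x = -100: LHS = |-2·(-100)| = |200| = 200, RHS = |(-100) + 2| = |-98| = 98; 200 ≤ 98 — FAILS

Answer: No, fails for both x = 100 and x = -100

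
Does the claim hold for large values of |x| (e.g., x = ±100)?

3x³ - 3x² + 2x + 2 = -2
x = 100: LHS = 3·100³ - 3·100² + 2·100 + 2 = 2970202; 2970202 = -2 — FAILS
x = -100: LHS = 3·(-100)³ - 3·(-100)² + 2·(-100) + 2 = -3030198; -3030198 = -2 — FAILS

Answer: No, fails for both x = 100 and x = -100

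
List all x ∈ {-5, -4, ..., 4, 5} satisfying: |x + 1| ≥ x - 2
Over all integers in [-5, 5], LHS − RHS is smallest at x = 0, where it equals 3:
x = 0: LHS = |0 + 1| = |1| = 1, RHS = 0 - 2 = -2; 1 ≥ -2 — holds
At the ends of the range:
x = -5: LHS = |(-5) + 1| = |-4| = 4, RHS = (-5) - 2 = -7; 4 ≥ -7 — holds
x = 5: LHS = |5 + 1| = |6| = 6, RHS = 5 - 2 = 3; 6 ≥ 3 — holds
Hence LHS − RHS is never negative, i.e. LHS ≥ RHS throughout, so the relation holds for every integer in [-5, 5].

Answer: All integers in [-5, 5]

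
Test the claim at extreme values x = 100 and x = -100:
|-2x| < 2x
x = 100: LHS = |-2·100| = |-200| = 200, RHS = 2·100 = 200; 200 < 200 — FAILS
x = -100: LHS = |-2·(-100)| = |200| = 200, RHS = 2·(-100) = -200; 200 < -200 — FAILS

Answer: No, fails for both x = 100 and x = -100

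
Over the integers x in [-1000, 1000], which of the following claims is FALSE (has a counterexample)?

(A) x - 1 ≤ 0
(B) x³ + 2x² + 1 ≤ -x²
(A) x = 2: LHS = 2 - 1 = 1; 1 ≤ 0 — FAILS
(B) x = 0: LHS = 0³ + 2·0² + 1 = 1, RHS = -0² = 0; 1 ≤ 0 — FAILS

Answer: Both A and B are false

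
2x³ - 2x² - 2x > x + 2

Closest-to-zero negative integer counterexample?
Testing negative integers from -1 downward:
x = -1: LHS = 2·(-1)³ - 2·(-1)² - 2·(-1) = -2, RHS = (-1) + 2 = 1; -2 > 1 — FAILS  ← closest negative counterexample to 0

Answer: x = -1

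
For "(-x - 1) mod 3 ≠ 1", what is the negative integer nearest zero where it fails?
Testing negative integers from -1 downward:
x = -1: LHS = (-(-1) - 1) mod 3 = 0 mod 3 = 0; 0 ≠ 1 — holds
x = -2: LHS = (-(-2) - 1) mod 3 = 1 mod 3 = 1; 1 ≠ 1 — FAILS  ← closest negative counterexample to 0

Answer: x = -2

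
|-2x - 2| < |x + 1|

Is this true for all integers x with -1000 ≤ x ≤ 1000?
The claim fails at x = 0:
x = 0: LHS = |-2·0 - 2| = |-2| = 2, RHS = |0 + 1| = |1| = 1; 2 < 1 — FAILS

Because a single integer refutes it, the statement is false.

Answer: False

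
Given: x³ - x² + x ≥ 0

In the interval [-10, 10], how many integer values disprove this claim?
Counterexamples in [-10, 10]: {-10, -9, -8, -7, -6, -5, -4, -3, -2, -1}.

Counting them gives 10 values.

Answer: 10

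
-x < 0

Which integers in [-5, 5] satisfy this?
Holds for: {1, 2, 3, 4, 5}
Fails for: {-5, -4, -3, -2, -1, 0}

Answer: {1, 2, 3, 4, 5}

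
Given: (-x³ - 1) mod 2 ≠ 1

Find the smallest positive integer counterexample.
Testing positive integers:
x = 1: LHS = (-1³ - 1) mod 2 = (-2) mod 2 = 0; 0 ≠ 1 — holds
x = 2: LHS = (-2³ - 1) mod 2 = (-9) mod 2 = 1; 1 ≠ 1 — FAILS  ← smallest positive counterexample

Answer: x = 2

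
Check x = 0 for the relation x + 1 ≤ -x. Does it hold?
x = 0: LHS = 0 + 1 = 1, RHS = -0 = 0; 1 ≤ 0 — FAILS

The relation fails at x = 0, so x = 0 is a counterexample.

Answer: No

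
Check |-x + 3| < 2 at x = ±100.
x = 100: LHS = |-100 + 3| = |-97| = 97; 97 < 2 — FAILS
x = -100: LHS = |-(-100) + 3| = |103| = 103; 103 < 2 — FAILS

Answer: No, fails for both x = 100 and x = -100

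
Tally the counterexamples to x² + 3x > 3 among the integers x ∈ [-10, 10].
Counterexamples in [-10, 10]: {-3, -2, -1, 0}.

Counting them gives 4 values.

Answer: 4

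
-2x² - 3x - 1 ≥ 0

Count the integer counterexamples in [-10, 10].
Counterexamples in [-10, 10]: {-10, -9, -8, -7, -6, -5, -4, -3, -2, 0, 1, 2, 3, 4, 5, 6, 7, 8, 9, 10}.

Counting them gives 20 values.

Answer: 20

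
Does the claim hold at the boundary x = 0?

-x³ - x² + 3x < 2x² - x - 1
x = 0: LHS = -0³ - 0² + 3·0 = 0, RHS = 2·0² - 0 - 1 = -1; 0 < -1 — FAILS

The relation fails at x = 0, so x = 0 is a counterexample.

Answer: No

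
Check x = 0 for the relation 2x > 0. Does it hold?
x = 0: LHS = 2·0 = 0; 0 > 0 — FAILS

The relation fails at x = 0, so x = 0 is a counterexample.

Answer: No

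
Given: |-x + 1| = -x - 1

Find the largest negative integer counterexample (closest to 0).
Testing negative integers from -1 downward:
x = -1: LHS = |-(-1) + 1| = |2| = 2, RHS = -(-1) - 1 = 0; 2 = 0 — FAILS  ← closest negative counterexample to 0

Answer: x = -1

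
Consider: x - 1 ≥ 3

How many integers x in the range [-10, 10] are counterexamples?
Counterexamples in [-10, 10]: {-10, -9, -8, -7, -6, -5, -4, -3, -2, -1, 0, 1, 2, 3}.

Counting them gives 14 values.

Answer: 14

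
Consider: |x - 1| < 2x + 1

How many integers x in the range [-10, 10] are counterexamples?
Counterexamples in [-10, 10]: {-10, -9, -8, -7, -6, -5, -4, -3, -2, -1, 0}.

Counting them gives 11 values.

Answer: 11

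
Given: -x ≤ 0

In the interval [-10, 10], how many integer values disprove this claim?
Counterexamples in [-10, 10]: {-10, -9, -8, -7, -6, -5, -4, -3, -2, -1}.

Counting them gives 10 values.

Answer: 10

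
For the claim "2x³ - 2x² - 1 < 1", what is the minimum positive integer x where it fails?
Testing positive integers:
x = 1: LHS = 2·1³ - 2·1² - 1 = -1; -1 < 1 — holds
x = 2: LHS = 2·2³ - 2·2² - 1 = 7; 7 < 1 — FAILS  ← smallest positive counterexample

Answer: x = 2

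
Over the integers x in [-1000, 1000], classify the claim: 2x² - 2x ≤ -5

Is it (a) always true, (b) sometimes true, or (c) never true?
Over all integers in [-1000, 1000], LHS − RHS is smallest at x = 0, where it equals 5:
x = 0: LHS = 2·0² - 2·0 = 0; 0 ≤ -5 — FAILS
At the ends of the range:
x = -1000: LHS = 2·(-1000)² - 2·(-1000) = 2002000; 2002000 ≤ -5 — FAILS
x = 1000: LHS = 2·1000² - 2·1000 = 1998000; 1998000 ≤ -5 — FAILS
Hence LHS − RHS is never zero or negative, i.e. LHS > RHS throughout, so the claimed relation (≤) fails for every integer in [-1000, 1000].

No integer in the range satisfies it.

Answer: Never true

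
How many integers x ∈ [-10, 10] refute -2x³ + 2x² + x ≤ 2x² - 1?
Counterexamples in [-10, 10]: {-10, -9, -8, -7, -6, -5, -4, -3, -2, -1, 0}.

Counting them gives 11 values.

Answer: 11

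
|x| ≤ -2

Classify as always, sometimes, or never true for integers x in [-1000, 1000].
An absolute value is never negative, so the left side is ≥ 0 for every x, while the right side is -2. Tightest case in [-1000, 1000] is x = 0:
x = 0: LHS = |0| = 0; 0 ≤ -2 — FAILS
Hence LHS − RHS is never zero or negative, i.e. LHS > RHS throughout, so the claimed relation (≤) fails for every integer in [-1000, 1000].

No integer in the range satisfies it.

Answer: Never true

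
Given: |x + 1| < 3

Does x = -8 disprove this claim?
Substitute x = -8 into the relation:
x = -8: LHS = |(-8) + 1| = |-7| = 7; 7 < 3 — FAILS

Since the claim fails at x = -8, this value is a counterexample.

Answer: Yes, x = -8 is a counterexample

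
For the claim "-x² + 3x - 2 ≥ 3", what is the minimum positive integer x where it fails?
Testing positive integers:
x = 1: LHS = -1² + 3·1 - 2 = 0; 0 ≥ 3 — FAILS  ← smallest positive counterexample

Answer: x = 1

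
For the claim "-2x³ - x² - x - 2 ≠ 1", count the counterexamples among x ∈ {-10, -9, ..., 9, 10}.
Track d = LHS − RHS over the integers in [-10, 10]. Equality would need d = 0, but d changes sign only between consecutive integers, jumping over 0:
x = -2: LHS = -2·(-2)³ - (-2)² - (-2) - 2 = 12; 12 ≠ 1 — holds  (d = 11)
x = -1: LHS = -2·(-1)³ - (-1)² - (-1) - 2 = 0; 0 ≠ 1 — holds  (d = -1)
Away from these crossings d keeps a constant sign, and checking every integer in [-10, 10] confirms d ≠ 0 throughout. Hence the two sides are never equal, so the relation holds for every integer in [-10, 10].

No counterexample appears in that range.

Answer: 0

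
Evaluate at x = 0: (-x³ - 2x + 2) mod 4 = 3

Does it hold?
x = 0: LHS = (-0³ - 2·0 + 2) mod 4 = 2 mod 4 = 2; 2 = 3 — FAILS

The relation fails at x = 0, so x = 0 is a counterexample.

Answer: No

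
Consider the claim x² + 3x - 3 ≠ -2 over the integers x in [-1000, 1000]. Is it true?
Track d = LHS − RHS over the integers in [-1000, 1000]. Equality would need d = 0, but d changes sign only between consecutive integers, jumping over 0:
x = -4: LHS = (-4)² + 3·(-4) - 3 = 1; 1 ≠ -2 — holds  (d = 3)
x = -3: LHS = (-3)² + 3·(-3) - 3 = -3; -3 ≠ -2 — holds  (d = -1)
x = 0: LHS = 0² + 3·0 - 3 = -3; -3 ≠ -2 — holds  (d = -1)
x = 1: LHS = 1² + 3·1 - 3 = 1; 1 ≠ -2 — holds  (d = 3)
Away from these crossings d keeps a constant sign, and checking every integer in [-1000, 1000] confirms d ≠ 0 throughout. Hence the two sides are never equal, so the relation holds for every integer in [-1000, 1000].

No counterexample exists.

Answer: True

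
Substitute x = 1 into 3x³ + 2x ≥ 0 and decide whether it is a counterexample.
Substitute x = 1 into the relation:
x = 1: LHS = 3·1³ + 2·1 = 5; 5 ≥ 0 — holds

The claim holds here, so x = 1 is not a counterexample. (A counterexample exists elsewhere, e.g. x = -1.)

Answer: No, x = 1 is not a counterexample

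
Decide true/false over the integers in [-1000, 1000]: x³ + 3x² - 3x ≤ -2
The claim fails at x = 0:
x = 0: LHS = 0³ + 3·0² - 3·0 = 0; 0 ≤ -2 — FAILS

Because a single integer refutes it, the statement is false.

Answer: False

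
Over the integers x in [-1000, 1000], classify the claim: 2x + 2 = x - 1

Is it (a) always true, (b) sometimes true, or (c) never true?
Holds at x = -3: LHS = 2·(-3) + 2 = -4, RHS = (-3) - 1 = -4; -4 = -4 — holds
Fails at x = 0: LHS = 2·0 + 2 = 2, RHS = 0 - 1 = -1; 2 = -1 — FAILS
It is satisfied by some integers in the range but not all.

Answer: Sometimes true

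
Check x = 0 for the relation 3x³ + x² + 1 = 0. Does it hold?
x = 0: LHS = 3·0³ + 0² + 1 = 1; 1 = 0 — FAILS

The relation fails at x = 0, so x = 0 is a counterexample.

Answer: No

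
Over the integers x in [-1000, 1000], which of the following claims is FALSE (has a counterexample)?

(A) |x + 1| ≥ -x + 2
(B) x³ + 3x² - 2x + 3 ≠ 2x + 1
(A) x = 0: LHS = |0 + 1| = |1| = 1, RHS = -0 + 2 = 2; 1 ≥ 2 — FAILS

(B) Track d = LHS − RHS over the integers in [-1000, 1000]. Equality would need d = 0, but d changes sign only between consecutive integers, jumping over 0:
x = -5: LHS = (-5)³ + 3·(-5)² - 2·(-5) + 3 = -37, RHS = 2·(-5) + 1 = -9; -37 ≠ -9 — holds  (d = -28)
x = -4: LHS = (-4)³ + 3·(-4)² - 2·(-4) + 3 = -5, RHS = 2·(-4) + 1 = -7; -5 ≠ -7 — holds  (d = 2)
Away from these crossings d keeps a constant sign, and checking every integer in [-1000, 1000] confirms d ≠ 0 throughout. Hence the two sides are never equal, so the relation holds for every integer in [-1000, 1000].

Only (A) has a counterexample.

Answer: A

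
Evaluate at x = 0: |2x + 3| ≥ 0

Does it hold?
x = 0: LHS = |2·0 + 3| = |3| = 3; 3 ≥ 0 — holds

The relation is satisfied at x = 0.

Answer: Yes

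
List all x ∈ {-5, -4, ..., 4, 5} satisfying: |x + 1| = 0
Holds for: {-1}
Fails for: {-5, -4, -3, -2, 0, 1, 2, 3, 4, 5}

Answer: {-1}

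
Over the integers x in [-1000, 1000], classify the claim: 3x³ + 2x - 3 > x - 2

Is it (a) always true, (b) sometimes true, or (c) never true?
Holds at x = 1: LHS = 3·1³ + 2·1 - 3 = 2, RHS = 1 - 2 = -1; 2 > -1 — holds
Fails at x = 0: LHS = 3·0³ + 2·0 - 3 = -3, RHS = 0 - 2 = -2; -3 > -2 — FAILS
It is satisfied by some integers in the range but not all.

Answer: Sometimes true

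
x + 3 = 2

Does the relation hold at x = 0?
x = 0: LHS = 0 + 3 = 3; 3 = 2 — FAILS

The relation fails at x = 0, so x = 0 is a counterexample.

Answer: No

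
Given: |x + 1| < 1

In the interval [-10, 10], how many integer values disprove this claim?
Counterexamples in [-10, 10]: {-10, -9, -8, -7, -6, -5, -4, -3, -2, 0, 1, 2, 3, 4, 5, 6, 7, 8, 9, 10}.

Counting them gives 20 values.

Answer: 20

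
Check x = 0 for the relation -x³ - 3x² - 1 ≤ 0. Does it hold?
x = 0: LHS = -0³ - 3·0² - 1 = -1; -1 ≤ 0 — holds

The relation is satisfied at x = 0.

Answer: Yes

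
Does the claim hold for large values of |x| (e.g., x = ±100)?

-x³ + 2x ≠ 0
x = 100: LHS = -100³ + 2·100 = -999800; -999800 ≠ 0 — holds
x = -100: LHS = -(-100)³ + 2·(-100) = 999800; 999800 ≠ 0 — holds

Answer: Yes, holds for both x = 100 and x = -100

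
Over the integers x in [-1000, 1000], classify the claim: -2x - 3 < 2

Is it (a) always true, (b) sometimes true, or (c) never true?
Holds at x = 0: LHS = -2·0 - 3 = -3; -3 < 2 — holds
Fails at x = -3: LHS = -2·(-3) - 3 = 3; 3 < 2 — FAILS
It is satisfied by some integers in the range but not all.

Answer: Sometimes true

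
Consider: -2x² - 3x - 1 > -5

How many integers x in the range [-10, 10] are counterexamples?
Counterexamples in [-10, 10]: {-10, -9, -8, -7, -6, -5, -4, -3, 1, 2, 3, 4, 5, 6, 7, 8, 9, 10}.

Counting them gives 18 values.

Answer: 18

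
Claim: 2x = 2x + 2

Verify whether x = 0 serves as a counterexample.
Substitute x = 0 into the relation:
x = 0: LHS = 2·0 = 0, RHS = 2·0 + 2 = 2; 0 = 2 — FAILS

Since the claim fails at x = 0, this value is a counterexample.

Answer: Yes, x = 0 is a counterexample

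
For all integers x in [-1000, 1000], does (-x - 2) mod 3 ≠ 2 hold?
The claim fails at x = -1:
x = -1: LHS = (-(-1) - 2) mod 3 = (-1) mod 3 = 2; 2 ≠ 2 — FAILS

Because a single integer refutes it, the statement is false.

Answer: False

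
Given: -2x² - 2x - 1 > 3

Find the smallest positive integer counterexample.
Testing positive integers:
x = 1: LHS = -2·1² - 2·1 - 1 = -5; -5 > 3 — FAILS  ← smallest positive counterexample

Answer: x = 1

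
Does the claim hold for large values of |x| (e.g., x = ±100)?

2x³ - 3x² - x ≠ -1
x = 100: LHS = 2·100³ - 3·100² - 100 = 1969900; 1969900 ≠ -1 — holds
x = -100: LHS = 2·(-100)³ - 3·(-100)² - (-100) = -2029900; -2029900 ≠ -1 — holds

Answer: Yes, holds for both x = 100 and x = -100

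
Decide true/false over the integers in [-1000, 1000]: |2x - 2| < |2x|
The claim fails at x = 0:
x = 0: LHS = |2·0 - 2| = |-2| = 2, RHS = |2·0| = |0| = 0; 2 < 0 — FAILS

Because a single integer refutes it, the statement is false.

Answer: False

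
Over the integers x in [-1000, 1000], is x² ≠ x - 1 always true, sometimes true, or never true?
Over all integers in [-1000, 1000], LHS − RHS is always positive; it is smallest at x = 0, where it equals 1:
x = 0: LHS = 0² = 0, RHS = 0 - 1 = -1; 0 ≠ -1 — holds
At the ends of the range:
x = -1000: LHS = (-1000)² = 1000000, RHS = (-1000) - 1 = -1001; 1000000 ≠ -1001 — holds
x = 1000: LHS = 1000² = 1000000, RHS = 1000 - 1 = 999; 1000000 ≠ 999 — holds
Hence LHS − RHS is never 0, i.e. the two sides are never equal, so the relation holds for every integer in [-1000, 1000].

No counterexample exists.

Answer: Always true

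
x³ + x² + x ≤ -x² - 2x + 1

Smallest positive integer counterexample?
Testing positive integers:
x = 1: LHS = 1³ + 1² + 1 = 3, RHS = -1² - 2·1 + 1 = -2; 3 ≤ -2 — FAILS  ← smallest positive counterexample

Answer: x = 1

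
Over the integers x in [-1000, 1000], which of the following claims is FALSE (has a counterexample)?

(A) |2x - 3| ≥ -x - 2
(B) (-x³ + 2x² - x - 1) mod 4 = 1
(A) Over all integers in [-1000, 1000], LHS − RHS is smallest at x = 1, where it equals 4:
x = 1: LHS = |2·1 - 3| = |-1| = 1, RHS = -1 - 2 = -3; 1 ≥ -3 — holds
At the ends of the range:
x = -1000: LHS = |2·(-1000) - 3| = |-2003| = 2003, RHS = -(-1000) - 2 = 998; 2003 ≥ 998 — holds
x = 1000: LHS = |2·1000 - 3| = |1997| = 1997, RHS = -1000 - 2 = -1002; 1997 ≥ -1002 — holds
Hence LHS − RHS is never negative, i.e. LHS ≥ RHS throughout, so the relation holds for every integer in [-1000, 1000].

(B) x = 0: LHS = (-0³ + 2·0² - 0 - 1) mod 4 = (-1) mod 4 = 3; 3 = 1 — FAILS

Only (B) has a counterexample.

Answer: B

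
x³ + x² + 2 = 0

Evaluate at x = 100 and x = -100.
x = 100: LHS = 100³ + 100² + 2 = 1010002; 1010002 = 0 — FAILS
x = -100: LHS = (-100)³ + (-100)² + 2 = -989998; -989998 = 0 — FAILS

Answer: No, fails for both x = 100 and x = -100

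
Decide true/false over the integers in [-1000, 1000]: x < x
The claim fails at x = 0:
x = 0: 0 < 0 — FAILS

Because a single integer refutes it, the statement is false.

Answer: False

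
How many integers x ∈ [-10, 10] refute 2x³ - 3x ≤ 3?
Counterexamples in [-10, 10]: {2, 3, 4, 5, 6, 7, 8, 9, 10}.

Counting them gives 9 values.

Answer: 9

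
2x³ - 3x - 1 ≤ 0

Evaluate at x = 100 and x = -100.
x = 100: LHS = 2·100³ - 3·100 - 1 = 1999699; 1999699 ≤ 0 — FAILS
x = -100: LHS = 2·(-100)³ - 3·(-100) - 1 = -1999701; -1999701 ≤ 0 — holds

Answer: Partially: fails for x = 100, holds for x = -100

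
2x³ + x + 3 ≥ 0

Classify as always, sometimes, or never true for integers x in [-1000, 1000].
Holds at x = 0: LHS = 2·0³ + 0 + 3 = 3; 3 ≥ 0 — holds
Fails at x = -2: LHS = 2·(-2)³ + (-2) + 3 = -15; -15 ≥ 0 — FAILS
It is satisfied by some integers in the range but not all.

Answer: Sometimes true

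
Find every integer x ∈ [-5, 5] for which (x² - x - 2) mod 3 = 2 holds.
For a polynomial with integer coefficients, its value mod 3 depends only on x mod 3, so it suffices to check one representative of each residue class, x = 0, 1, 2:
x = 0: LHS = (0² - 0 - 2) mod 3 = (-2) mod 3 = 1; 1 = 2 — FAILS
x = 1: LHS = (1² - 1 - 2) mod 3 = (-2) mod 3 = 1; 1 = 2 — FAILS
x = 2: LHS = (2² - 2 - 2) mod 3 = 0 mod 3 = 0; 0 = 2 — FAILS
The relation fails in every residue class, so the claimed relation (=) fails for every integer in [-5, 5].

Answer: None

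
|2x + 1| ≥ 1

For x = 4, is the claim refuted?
Substitute x = 4 into the relation:
x = 4: LHS = |2·4 + 1| = |9| = 9; 9 ≥ 1 — holds

The relation holds at x = 4, so it is not a counterexample.

Answer: No, x = 4 is not a counterexample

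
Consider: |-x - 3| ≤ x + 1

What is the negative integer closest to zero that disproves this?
Testing negative integers from -1 downward:
x = -1: LHS = |-(-1) - 3| = |-2| = 2, RHS = (-1) + 1 = 0; 2 ≤ 0 — FAILS  ← closest negative counterexample to 0

Answer: x = -1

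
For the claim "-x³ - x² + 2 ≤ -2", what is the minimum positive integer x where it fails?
Testing positive integers:
x = 1: LHS = -1³ - 1² + 2 = 0; 0 ≤ -2 — FAILS  ← smallest positive counterexample

Answer: x = 1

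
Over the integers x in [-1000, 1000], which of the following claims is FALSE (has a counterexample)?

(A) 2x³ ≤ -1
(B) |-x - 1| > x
(A) x = 0: LHS = 2·0³ = 0; 0 ≤ -1 — FAILS

(B) Over all integers in [-1000, 1000], LHS − RHS is smallest at x = 0, where it equals 1:
x = 0: LHS = |-0 - 1| = |-1| = 1; 1 > 0 — holds
At the ends of the range:
x = -1000: LHS = |-(-1000) - 1| = |999| = 999; 999 > -1000 — holds
x = 1000: LHS = |-1000 - 1| = |-1001| = 1001; 1001 > 1000 — holds
Hence LHS − RHS is never zero or negative, i.e. LHS > RHS throughout, so the relation holds for every integer in [-1000, 1000].

Only (A) has a counterexample.

Answer: A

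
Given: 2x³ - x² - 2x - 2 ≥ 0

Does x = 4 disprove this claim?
Substitute x = 4 into the relation:
x = 4: LHS = 2·4³ - 4² - 2·4 - 2 = 102; 102 ≥ 0 — holds

The claim holds here, so x = 4 is not a counterexample. (A counterexample exists elsewhere, e.g. x = 0.)

Answer: No, x = 4 is not a counterexample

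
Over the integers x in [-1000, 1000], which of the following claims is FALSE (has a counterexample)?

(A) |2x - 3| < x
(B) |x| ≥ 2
(A) x = 0: LHS = |2·0 - 3| = |-3| = 3; 3 < 0 — FAILS
(B) x = 0: LHS = |0| = 0; 0 ≥ 2 — FAILS

Answer: Both A and B are false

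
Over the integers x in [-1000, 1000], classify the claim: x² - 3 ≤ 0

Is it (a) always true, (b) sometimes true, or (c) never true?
Holds at x = 0: LHS = 0² - 3 = -3; -3 ≤ 0 — holds
Fails at x = 2: LHS = 2² - 3 = 1; 1 ≤ 0 — FAILS
It is satisfied by some integers in the range but not all.

Answer: Sometimes true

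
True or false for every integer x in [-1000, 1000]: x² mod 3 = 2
The claim fails at x = 0:
x = 0: LHS = (0²) mod 3 = 0 mod 3 = 0; 0 = 2 — FAILS

Because a single integer refutes it, the statement is false.

Answer: False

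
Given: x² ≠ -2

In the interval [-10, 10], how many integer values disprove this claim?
Over all integers in [-10, 10], LHS − RHS is always positive; it is smallest at x = 0, where it equals 2:
x = 0: LHS = 0² = 0; 0 ≠ -2 — holds
At the ends of the range:
x = -10: LHS = (-10)² = 100; 100 ≠ -2 — holds
x = 10: LHS = 10² = 100; 100 ≠ -2 — holds
Hence LHS − RHS is never 0, i.e. the two sides are never equal, so the relation holds for every integer in [-10, 10].

No counterexample appears in that range.

Answer: 0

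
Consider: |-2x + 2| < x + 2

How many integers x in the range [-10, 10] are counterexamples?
Counterexamples in [-10, 10]: {-10, -9, -8, -7, -6, -5, -4, -3, -2, -1, 0, 4, 5, 6, 7, 8, 9, 10}.

Counting them gives 18 values.

Answer: 18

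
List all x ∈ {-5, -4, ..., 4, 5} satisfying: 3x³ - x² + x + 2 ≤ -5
Holds for: {-5, -4, -3, -2}
Fails for: {-1, 0, 1, 2, 3, 4, 5}

Answer: {-5, -4, -3, -2}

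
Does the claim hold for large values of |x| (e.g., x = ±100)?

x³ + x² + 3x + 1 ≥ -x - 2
x = 100: LHS = 100³ + 100² + 3·100 + 1 = 1010301, RHS = -100 - 2 = -102; 1010301 ≥ -102 — holds
x = -100: LHS = (-100)³ + (-100)² + 3·(-100) + 1 = -990299, RHS = -(-100) - 2 = 98; -990299 ≥ 98 — FAILS

Answer: Partially: holds for x = 100, fails for x = -100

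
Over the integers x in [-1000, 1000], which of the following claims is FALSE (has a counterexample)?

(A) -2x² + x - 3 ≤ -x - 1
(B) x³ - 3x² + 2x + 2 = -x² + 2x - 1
(A) Over all integers in [-1000, 1000], LHS − RHS is largest at x = 0, where it equals -2:
x = 0: LHS = -2·0² + 0 - 3 = -3, RHS = -0 - 1 = -1; -3 ≤ -1 — holds
At the ends of the range:
x = -1000: LHS = -2·(-1000)² + (-1000) - 3 = -2001003, RHS = -(-1000) - 1 = 999; -2001003 ≤ 999 — holds
x = 1000: LHS = -2·1000² + 1000 - 3 = -1999003, RHS = -1000 - 1 = -1001; -1999003 ≤ -1001 — holds
Hence LHS − RHS is never positive, i.e. LHS ≤ RHS throughout, so the relation holds for every integer in [-1000, 1000].

(B) x = 0: LHS = 0³ - 3·0² + 2·0 + 2 = 2, RHS = -0² + 2·0 - 1 = -1; 2 = -1 — FAILS

Only (B) has a counterexample.

Answer: B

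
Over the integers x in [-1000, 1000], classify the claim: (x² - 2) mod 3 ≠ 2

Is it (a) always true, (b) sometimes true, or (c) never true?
Holds at x = 0: LHS = (0² - 2) mod 3 = (-2) mod 3 = 1; 1 ≠ 2 — holds
Fails at x = 1: LHS = (1² - 2) mod 3 = (-1) mod 3 = 2; 2 ≠ 2 — FAILS
It is satisfied by some integers in the range but not all.

Answer: Sometimes true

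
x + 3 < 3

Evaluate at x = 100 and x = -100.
x = 100: LHS = 100 + 3 = 103; 103 < 3 — FAILS
x = -100: LHS = (-100) + 3 = -97; -97 < 3 — holds

Answer: Partially: fails for x = 100, holds for x = -100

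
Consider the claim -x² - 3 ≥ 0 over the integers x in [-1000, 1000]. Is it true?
The claim fails at x = 0:
x = 0: LHS = -0² - 3 = -3; -3 ≥ 0 — FAILS

Because a single integer refutes it, the statement is false.

Answer: False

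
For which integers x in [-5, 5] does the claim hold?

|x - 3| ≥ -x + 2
Over all integers in [-5, 5], LHS − RHS is smallest at x = 0, where it equals 1:
x = 0: LHS = |0 - 3| = |-3| = 3, RHS = -0 + 2 = 2; 3 ≥ 2 — holds
At the ends of the range:
x = -5: LHS = |(-5) - 3| = |-8| = 8, RHS = -(-5) + 2 = 7; 8 ≥ 7 — holds
x = 5: LHS = |5 - 3| = |2| = 2, RHS = -5 + 2 = -3; 2 ≥ -3 — holds
Hence LHS − RHS is never negative, i.e. LHS ≥ RHS throughout, so the relation holds for every integer in [-5, 5].

Answer: All integers in [-5, 5]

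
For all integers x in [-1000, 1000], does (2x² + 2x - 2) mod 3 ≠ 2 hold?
The claim fails at x = 1:
x = 1: LHS = (2·1² + 2·1 - 2) mod 3 = 2 mod 3 = 2; 2 ≠ 2 — FAILS

Because a single integer refutes it, the statement is false.

Answer: False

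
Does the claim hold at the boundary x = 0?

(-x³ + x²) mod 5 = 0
x = 0: LHS = (-0³ + 0²) mod 5 = 0 mod 5 = 0; 0 = 0 — holds

The relation is satisfied at x = 0.

Answer: Yes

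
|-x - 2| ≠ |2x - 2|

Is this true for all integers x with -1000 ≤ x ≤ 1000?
The claim fails at x = 0:
x = 0: LHS = |-0 - 2| = |-2| = 2, RHS = |2·0 - 2| = |-2| = 2; 2 ≠ 2 — FAILS

Because a single integer refutes it, the statement is false.

Answer: False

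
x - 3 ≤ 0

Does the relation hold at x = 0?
x = 0: LHS = 0 - 3 = -3; -3 ≤ 0 — holds

The relation is satisfied at x = 0.

Answer: Yes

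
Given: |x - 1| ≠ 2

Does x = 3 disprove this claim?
Substitute x = 3 into the relation:
x = 3: LHS = |3 - 1| = |2| = 2; 2 ≠ 2 — FAILS

Since the claim fails at x = 3, this value is a counterexample.

Answer: Yes, x = 3 is a counterexample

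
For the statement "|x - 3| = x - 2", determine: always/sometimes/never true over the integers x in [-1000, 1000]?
Track d = LHS − RHS over the integers in [-1000, 1000]. Equality would need d = 0, but d changes sign only between consecutive integers, jumping over 0:
x = 2: LHS = |2 - 3| = |-1| = 1, RHS = 2 - 2 = 0; 1 = 0 — FAILS  (d = 1)
x = 3: LHS = |3 - 3| = |0| = 0, RHS = 3 - 2 = 1; 0 = 1 — FAILS  (d = -1)
Away from these crossings d keeps a constant sign, and checking every integer in [-1000, 1000] confirms d ≠ 0 throughout. Hence the two sides are never equal, so the claimed relation (=) fails for every integer in [-1000, 1000].

No integer in the range satisfies it.

Answer: Never true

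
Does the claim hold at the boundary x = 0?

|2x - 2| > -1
x = 0: LHS = |2·0 - 2| = |-2| = 2; 2 > -1 — holds

The relation is satisfied at x = 0.

Answer: Yes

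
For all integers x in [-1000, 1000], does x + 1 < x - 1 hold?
The claim fails at x = 0:
x = 0: LHS = 0 + 1 = 1, RHS = 0 - 1 = -1; 1 < -1 — FAILS

Because a single integer refutes it, the statement is false.

Answer: False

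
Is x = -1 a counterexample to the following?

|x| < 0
Substitute x = -1 into the relation:
x = -1: LHS = |-1| = 1; 1 < 0 — FAILS

Since the claim fails at x = -1, this value is a counterexample.

Answer: Yes, x = -1 is a counterexample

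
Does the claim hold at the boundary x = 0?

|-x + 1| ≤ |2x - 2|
x = 0: LHS = |-0 + 1| = |1| = 1, RHS = |2·0 - 2| = |-2| = 2; 1 ≤ 2 — holds

The relation is satisfied at x = 0.

Answer: Yes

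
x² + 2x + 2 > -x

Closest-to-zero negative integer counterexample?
Testing negative integers from -1 downward:
x = -1: LHS = (-1)² + 2·(-1) + 2 = 1, RHS = -(-1) = 1; 1 > 1 — FAILS  ← closest negative counterexample to 0

Answer: x = -1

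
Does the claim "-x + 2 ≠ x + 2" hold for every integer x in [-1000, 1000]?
The claim fails at x = 0:
x = 0: LHS = -0 + 2 = 2, RHS = 0 + 2 = 2; 2 ≠ 2 — FAILS

Because a single integer refutes it, the statement is false.

Answer: False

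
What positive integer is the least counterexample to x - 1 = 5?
Testing positive integers:
x = 1: LHS = 1 - 1 = 0; 0 = 5 — FAILS  ← smallest positive counterexample

Answer: x = 1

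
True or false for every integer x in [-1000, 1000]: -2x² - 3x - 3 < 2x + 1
Over all integers in [-1000, 1000], LHS − RHS is largest at x = -1, where it equals -1:
x = -1: LHS = -2·(-1)² - 3·(-1) - 3 = -2, RHS = 2·(-1) + 1 = -1; -2 < -1 — holds
At the ends of the range:
x = -1000: LHS = -2·(-1000)² - 3·(-1000) - 3 = -1997003, RHS = 2·(-1000) + 1 = -1999; -1997003 < -1999 — holds
x = 1000: LHS = -2·1000² - 3·1000 - 3 = -2003003, RHS = 2·1000 + 1 = 2001; -2003003 < 2001 — holds
Hence LHS − RHS is never zero or positive, i.e. LHS < RHS throughout, so the relation holds for every integer in [-1000, 1000].

No counterexample exists.

Answer: True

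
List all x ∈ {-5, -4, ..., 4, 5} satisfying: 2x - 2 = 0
Holds for: {1}
Fails for: {-5, -4, -3, -2, -1, 0, 2, 3, 4, 5}

Answer: {1}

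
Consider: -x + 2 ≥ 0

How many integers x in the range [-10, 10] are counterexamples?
Counterexamples in [-10, 10]: {3, 4, 5, 6, 7, 8, 9, 10}.

Counting them gives 8 values.

Answer: 8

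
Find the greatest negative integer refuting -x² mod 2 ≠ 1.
Testing negative integers from -1 downward:
x = -1: LHS = (-(-1)²) mod 2 = (-1) mod 2 = 1; 1 ≠ 1 — FAILS  ← closest negative counterexample to 0

Answer: x = -1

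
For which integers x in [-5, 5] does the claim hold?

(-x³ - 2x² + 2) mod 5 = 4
Holds for: {-4, 1}
Fails for: {-5, -3, -2, -1, 0, 2, 3, 4, 5}

Answer: {-4, 1}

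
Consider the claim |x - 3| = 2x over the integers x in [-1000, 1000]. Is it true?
The claim fails at x = 0:
x = 0: LHS = |0 - 3| = |-3| = 3, RHS = 2·0 = 0; 3 = 0 — FAILS

Because a single integer refutes it, the statement is false.

Answer: False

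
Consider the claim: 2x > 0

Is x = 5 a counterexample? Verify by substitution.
Substitute x = 5 into the relation:
x = 5: LHS = 2·5 = 10; 10 > 0 — holds

The claim holds here, so x = 5 is not a counterexample. (A counterexample exists elsewhere, e.g. x = 0.)

Answer: No, x = 5 is not a counterexample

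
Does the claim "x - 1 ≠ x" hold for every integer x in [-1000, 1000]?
Over all integers in [-1000, 1000], LHS − RHS is always negative; it is closest to 0 at x = 0, where it equals -1:
x = 0: LHS = 0 - 1 = -1; -1 ≠ 0 — holds
At the ends of the range:
x = -1000: LHS = (-1000) - 1 = -1001; -1001 ≠ -1000 — holds
x = 1000: LHS = 1000 - 1 = 999; 999 ≠ 1000 — holds
Hence LHS − RHS is never 0, i.e. the two sides are never equal, so the relation holds for every integer in [-1000, 1000].

No counterexample exists.

Answer: True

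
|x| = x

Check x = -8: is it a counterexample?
Substitute x = -8 into the relation:
x = -8: LHS = |-8| = 8; 8 = -8 — FAILS

Since the claim fails at x = -8, this value is a counterexample.

Answer: Yes, x = -8 is a counterexample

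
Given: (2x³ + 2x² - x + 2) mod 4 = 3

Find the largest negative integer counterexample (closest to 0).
Testing negative integers from -1 downward:
x = -1: LHS = (2·(-1)³ + 2·(-1)² - (-1) + 2) mod 4 = 3 mod 4 = 3; 3 = 3 — holds
x = -2: LHS = (2·(-2)³ + 2·(-2)² - (-2) + 2) mod 4 = (-4) mod 4 = 0; 0 = 3 — FAILS  ← closest negative counterexample to 0

Answer: x = -2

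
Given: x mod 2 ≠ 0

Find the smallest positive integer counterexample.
Testing positive integers:
x = 1: LHS = 1 mod 2 = 1; 1 ≠ 0 — holds
x = 2: LHS = 2 mod 2 = 0; 0 ≠ 0 — FAILS  ← smallest positive counterexample

Answer: x = 2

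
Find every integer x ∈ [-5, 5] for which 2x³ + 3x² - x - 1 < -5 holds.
Holds for: {-5, -4, -3}
Fails for: {-2, -1, 0, 1, 2, 3, 4, 5}

Answer: {-5, -4, -3}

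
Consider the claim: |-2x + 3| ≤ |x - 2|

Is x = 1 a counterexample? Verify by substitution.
Substitute x = 1 into the relation:
x = 1: LHS = |-2·1 + 3| = |1| = 1, RHS = |1 - 2| = |-1| = 1; 1 ≤ 1 — holds

The claim holds here, so x = 1 is not a counterexample. (A counterexample exists elsewhere, e.g. x = 0.)

Answer: No, x = 1 is not a counterexample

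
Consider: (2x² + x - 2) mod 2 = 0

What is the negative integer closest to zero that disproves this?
Testing negative integers from -1 downward:
x = -1: LHS = (2·(-1)² + (-1) - 2) mod 2 = (-1) mod 2 = 1; 1 = 0 — FAILS  ← closest negative counterexample to 0

Answer: x = -1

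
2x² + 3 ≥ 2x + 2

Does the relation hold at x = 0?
x = 0: LHS = 2·0² + 3 = 3, RHS = 2·0 + 2 = 2; 3 ≥ 2 — holds

The relation is satisfied at x = 0.

Answer: Yes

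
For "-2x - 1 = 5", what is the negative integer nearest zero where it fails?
Testing negative integers from -1 downward:
x = -1: LHS = -2·(-1) - 1 = 1; 1 = 5 — FAILS  ← closest negative counterexample to 0

Answer: x = -1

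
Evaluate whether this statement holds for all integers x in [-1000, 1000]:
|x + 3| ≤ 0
The claim fails at x = 0:
x = 0: LHS = |0 + 3| = |3| = 3; 3 ≤ 0 — FAILS

Because a single integer refutes it, the statement is false.

Answer: False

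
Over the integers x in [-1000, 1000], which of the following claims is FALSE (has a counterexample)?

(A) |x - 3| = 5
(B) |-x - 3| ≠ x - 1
(A) x = 0: LHS = |0 - 3| = |-3| = 3; 3 = 5 — FAILS

(B) Over all integers in [-1000, 1000], LHS − RHS is always positive; it is smallest at x = 0, where it equals 4:
x = 0: LHS = |-0 - 3| = |-3| = 3, RHS = 0 - 1 = -1; 3 ≠ -1 — holds
At the ends of the range:
x = -1000: LHS = |-(-1000) - 3| = |997| = 997, RHS = (-1000) - 1 = -1001; 997 ≠ -1001 — holds
x = 1000: LHS = |-1000 - 3| = |-1003| = 1003, RHS = 1000 - 1 = 999; 1003 ≠ 999 — holds
Hence LHS − RHS is never 0, i.e. the two sides are never equal, so the relation holds for every integer in [-1000, 1000].

Only (A) has a counterexample.

Answer: A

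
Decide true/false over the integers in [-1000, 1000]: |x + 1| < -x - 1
The claim fails at x = 0:
x = 0: LHS = |0 + 1| = |1| = 1, RHS = -0 - 1 = -1; 1 < -1 — FAILS

Because a single integer refutes it, the statement is false.

Answer: False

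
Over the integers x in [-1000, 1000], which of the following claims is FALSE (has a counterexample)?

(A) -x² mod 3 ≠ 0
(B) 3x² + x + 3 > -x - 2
(A) x = 0: LHS = (-0²) mod 3 = 0 mod 3 = 0; 0 ≠ 0 — FAILS

(B) Over all integers in [-1000, 1000], LHS − RHS is smallest at x = 0, where it equals 5:
x = 0: LHS = 3·0² + 0 + 3 = 3, RHS = -0 - 2 = -2; 3 > -2 — holds
At the ends of the range:
x = -1000: LHS = 3·(-1000)² + (-1000) + 3 = 2999003, RHS = -(-1000) - 2 = 998; 2999003 > 998 — holds
x = 1000: LHS = 3·1000² + 1000 + 3 = 3001003, RHS = -1000 - 2 = -1002; 3001003 > -1002 — holds
Hence LHS − RHS is never zero or negative, i.e. LHS > RHS throughout, so the relation holds for every integer in [-1000, 1000].

Only (A) has a counterexample.

Answer: A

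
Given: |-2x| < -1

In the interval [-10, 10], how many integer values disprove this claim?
Counterexamples in [-10, 10]: {-10, -9, -8, -7, -6, -5, -4, -3, -2, -1, 0, 1, 2, 3, 4, 5, 6, 7, 8, 9, 10}.

Counting them gives 21 values.

Answer: 21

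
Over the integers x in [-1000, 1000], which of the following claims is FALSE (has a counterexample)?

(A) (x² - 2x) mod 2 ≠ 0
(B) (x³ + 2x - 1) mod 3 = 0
(A) x = 0: LHS = (0² - 2·0) mod 2 = 0 mod 2 = 0; 0 ≠ 0 — FAILS
(B) x = 0: LHS = (0³ + 2·0 - 1) mod 3 = (-1) mod 3 = 2; 2 = 0 — FAILS

Answer: Both A and B are false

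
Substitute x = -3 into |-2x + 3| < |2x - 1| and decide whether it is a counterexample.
Substitute x = -3 into the relation:
x = -3: LHS = |-2·(-3) + 3| = |9| = 9, RHS = |2·(-3) - 1| = |-7| = 7; 9 < 7 — FAILS

Since the claim fails at x = -3, this value is a counterexample.

Answer: Yes, x = -3 is a counterexample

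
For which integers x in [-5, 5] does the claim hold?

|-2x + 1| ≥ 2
Holds for: {-5, -4, -3, -2, -1, 2, 3, 4, 5}
Fails for: {0, 1}

Answer: {-5, -4, -3, -2, -1, 2, 3, 4, 5}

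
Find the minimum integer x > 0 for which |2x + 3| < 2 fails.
Testing positive integers:
x = 1: LHS = |2·1 + 3| = |5| = 5; 5 < 2 — FAILS  ← smallest positive counterexample

Answer: x = 1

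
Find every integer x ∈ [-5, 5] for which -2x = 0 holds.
Holds for: {0}
Fails for: {-5, -4, -3, -2, -1, 1, 2, 3, 4, 5}

Answer: {0}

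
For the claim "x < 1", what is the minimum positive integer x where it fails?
Testing positive integers:
x = 1: 1 < 1 — FAILS  ← smallest positive counterexample

Answer: x = 1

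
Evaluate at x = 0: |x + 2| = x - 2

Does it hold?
x = 0: LHS = |0 + 2| = |2| = 2, RHS = 0 - 2 = -2; 2 = -2 — FAILS

The relation fails at x = 0, so x = 0 is a counterexample.

Answer: No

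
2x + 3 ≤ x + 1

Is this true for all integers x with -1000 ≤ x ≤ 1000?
The claim fails at x = 0:
x = 0: LHS = 2·0 + 3 = 3, RHS = 0 + 1 = 1; 3 ≤ 1 — FAILS

Because a single integer refutes it, the statement is false.

Answer: False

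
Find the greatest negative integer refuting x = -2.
Testing negative integers from -1 downward:
x = -1: -1 = -2 — FAILS  ← closest negative counterexample to 0

Answer: x = -1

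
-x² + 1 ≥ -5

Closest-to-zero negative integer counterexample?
Testing negative integers from -1 downward:
x = -1: LHS = -(-1)² + 1 = 0; 0 ≥ -5 — holds
x = -2: LHS = -(-2)² + 1 = -3; -3 ≥ -5 — holds
x = -3: LHS = -(-3)² + 1 = -8; -8 ≥ -5 — FAILS  ← closest negative counterexample to 0

Answer: x = -3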